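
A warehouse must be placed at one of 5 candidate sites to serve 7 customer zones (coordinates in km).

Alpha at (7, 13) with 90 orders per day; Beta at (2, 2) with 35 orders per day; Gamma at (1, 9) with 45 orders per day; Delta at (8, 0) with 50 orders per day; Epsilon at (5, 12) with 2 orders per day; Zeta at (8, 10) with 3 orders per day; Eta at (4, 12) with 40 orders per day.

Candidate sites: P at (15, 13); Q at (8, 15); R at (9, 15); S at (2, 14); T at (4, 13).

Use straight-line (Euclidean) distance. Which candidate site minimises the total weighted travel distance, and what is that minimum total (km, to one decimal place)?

Total weighted distance at each candidate:
  P (15, 13): total = 3194.2
  Q (8, 15): total = 2090.7
  R (9, 15): total = 2231.5
  S (2, 14): total = 2011.9
  T (4, 13): total = 1624.2
Minimum is at T with total 1624.2 km.

T, total 1624.2 km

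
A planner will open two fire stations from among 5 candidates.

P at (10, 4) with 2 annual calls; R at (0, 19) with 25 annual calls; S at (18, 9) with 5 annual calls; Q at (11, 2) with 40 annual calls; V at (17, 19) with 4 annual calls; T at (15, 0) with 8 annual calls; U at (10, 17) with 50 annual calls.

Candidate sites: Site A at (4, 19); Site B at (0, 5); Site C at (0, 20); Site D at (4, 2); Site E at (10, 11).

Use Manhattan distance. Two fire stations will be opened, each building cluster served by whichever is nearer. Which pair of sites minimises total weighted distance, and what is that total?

Evaluate every pair (each demand assigned to the nearer of the two):
  {Site C, Site E}: total = 977
  {Site A, Site E}: total = 1044
  {Site A, Site D}: total = 1057
  {Site C, Site D}: total = 1252
  {Site D, Site E}: total = 1258
  {Site B, Site E}: total = 1302
  {Site A, Site B}: total = 1404
  {Site B, Site C}: total = 1599
  {Site A, Site C}: total = 1839
  {Site B, Site D}: total = 2025
Best pair: {Site C, Site E} with total 977.

{Site C, Site E}, total 977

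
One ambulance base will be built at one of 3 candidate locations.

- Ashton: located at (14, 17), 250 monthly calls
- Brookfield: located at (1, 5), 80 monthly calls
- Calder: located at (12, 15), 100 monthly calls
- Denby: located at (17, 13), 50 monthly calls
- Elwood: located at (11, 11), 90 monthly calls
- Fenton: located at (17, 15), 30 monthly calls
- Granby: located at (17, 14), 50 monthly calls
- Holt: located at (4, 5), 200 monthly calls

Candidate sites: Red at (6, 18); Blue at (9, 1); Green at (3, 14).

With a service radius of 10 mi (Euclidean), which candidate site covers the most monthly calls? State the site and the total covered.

Green, covering 470

Coverage radius r = 10 mi; a point is covered iff (Δx)²+(Δy)² ≤ 10² = 100.
  Red (6, 18): covers {Ashton, Calder, Elwood} → 440
  Blue (9, 1): covers {Brookfield, Holt} → 280
  Green (3, 14): covers {Brookfield, Calder, Elwood, Holt} → 470
Maximum coverage at Green: 470 monthly calls.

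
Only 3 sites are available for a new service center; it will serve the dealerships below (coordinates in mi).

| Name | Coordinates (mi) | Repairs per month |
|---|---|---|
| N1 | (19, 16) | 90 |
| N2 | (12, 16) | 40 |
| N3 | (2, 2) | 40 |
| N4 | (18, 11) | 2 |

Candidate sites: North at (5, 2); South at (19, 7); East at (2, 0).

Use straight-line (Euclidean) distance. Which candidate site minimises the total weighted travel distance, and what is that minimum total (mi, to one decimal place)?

South, total 1983.1 mi

Total weighted distance at each candidate:
  North (5, 2): total = 2559.6
  South (19, 7): total = 1983.1
  East (2, 0): total = 2974.6
Minimum is at South with total 1983.1 mi.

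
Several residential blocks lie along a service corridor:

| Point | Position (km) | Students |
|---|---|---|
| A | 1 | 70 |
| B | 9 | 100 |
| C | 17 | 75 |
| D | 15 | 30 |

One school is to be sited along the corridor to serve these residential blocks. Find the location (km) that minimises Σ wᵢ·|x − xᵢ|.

For a sum of weighted absolute distances on a line, the optimum is the weighted median (not the mean). Total weight W = 275; half-weight = 137.5.
Sort by position and accumulate weight:
  km 1 (A, w=70) → cum 70
  km 9 (B, w=100) → cum 170  ≥ 137.5 → median here
  km 15 (D, w=30) → cum 200
  km 17 (C, w=75) → cum 275
Optimal location: km 9.

x = 9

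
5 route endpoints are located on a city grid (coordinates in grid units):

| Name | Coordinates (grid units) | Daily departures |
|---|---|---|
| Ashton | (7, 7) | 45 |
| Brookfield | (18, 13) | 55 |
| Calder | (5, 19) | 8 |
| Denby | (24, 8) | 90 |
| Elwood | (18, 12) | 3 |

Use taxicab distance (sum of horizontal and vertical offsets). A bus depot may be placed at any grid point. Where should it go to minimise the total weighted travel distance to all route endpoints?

Manhattan distance separates: Σwᵢ(|x−xᵢ|+|y−yᵢ|) = Σwᵢ|x−xᵢ| + Σwᵢ|y−yᵢ|, so x and y are optimised independently as 1-D weighted medians.
Total weight W = 201; half = 100.5.
x-coordinate, sorted with cumulative weight:
  x=5 (Calder, w=8) cum 8
  x=7 (Ashton, w=45) cum 53
  x=18 (Brookfield, w=55) cum 108  ← median
  x=18 (Elwood, w=3) cum 111
  x=24 (Denby, w=90) cum 201
⇒ x* = 18
y-coordinate, sorted with cumulative weight:
  y=7 (Ashton, w=45) cum 45
  y=8 (Denby, w=90) cum 135  ← median
  y=12 (Elwood, w=3) cum 138
  y=13 (Brookfield, w=55) cum 193
  y=19 (Calder, w=8) cum 201
⇒ y* = 8

(18, 8)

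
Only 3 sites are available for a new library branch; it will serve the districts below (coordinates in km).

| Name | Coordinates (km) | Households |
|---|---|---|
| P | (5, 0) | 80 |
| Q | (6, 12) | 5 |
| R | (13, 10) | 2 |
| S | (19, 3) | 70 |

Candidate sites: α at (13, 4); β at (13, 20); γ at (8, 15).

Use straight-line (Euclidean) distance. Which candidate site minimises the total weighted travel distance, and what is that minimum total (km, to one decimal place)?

Total weighted distance at each candidate:
  α (13, 4): total = 1206.5
  β (13, 20): total = 3058.3
  γ (8, 15): total = 2395.5
Minimum is at α with total 1206.5 km.

α, total 1206.5 km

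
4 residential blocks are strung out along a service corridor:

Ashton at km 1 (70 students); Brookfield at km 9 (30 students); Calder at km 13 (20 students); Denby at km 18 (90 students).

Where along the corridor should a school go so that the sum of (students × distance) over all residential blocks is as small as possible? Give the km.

For a sum of weighted absolute distances on a line, the optimum is the weighted median (not the mean). Total weight W = 210; half-weight = 105.
Sort by position and accumulate weight:
  km 1 (Ashton, w=70) → cum 70
  km 9 (Brookfield, w=30) → cum 100
  km 13 (Calder, w=20) → cum 120  ≥ 105 → median here
  km 18 (Denby, w=90) → cum 210
Optimal location: km 13.

x = 13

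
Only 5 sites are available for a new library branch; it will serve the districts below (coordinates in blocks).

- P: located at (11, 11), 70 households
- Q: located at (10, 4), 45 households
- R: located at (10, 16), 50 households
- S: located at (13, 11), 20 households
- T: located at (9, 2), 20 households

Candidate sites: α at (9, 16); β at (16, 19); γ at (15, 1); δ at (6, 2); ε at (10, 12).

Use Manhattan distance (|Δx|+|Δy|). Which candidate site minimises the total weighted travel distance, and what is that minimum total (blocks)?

ε, total 1000 blocks

Total weighted distance at each candidate:
  α (9, 16): total = 1585
  β (16, 19): total = 3005
  γ (15, 1): total = 2720
  δ (6, 2): total = 2530
  ε (10, 12): total = 1000
Minimum is at ε with total 1000 blocks.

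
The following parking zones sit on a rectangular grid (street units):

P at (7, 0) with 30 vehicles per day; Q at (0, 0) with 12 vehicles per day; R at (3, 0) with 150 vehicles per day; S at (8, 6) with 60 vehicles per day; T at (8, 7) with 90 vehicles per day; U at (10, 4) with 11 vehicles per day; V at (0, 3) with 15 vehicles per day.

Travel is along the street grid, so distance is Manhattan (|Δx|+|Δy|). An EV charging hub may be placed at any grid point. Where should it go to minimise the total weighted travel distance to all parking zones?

Manhattan distance separates: Σwᵢ(|x−xᵢ|+|y−yᵢ|) = Σwᵢ|x−xᵢ| + Σwᵢ|y−yᵢ|, so x and y are optimised independently as 1-D weighted medians.
Total weight W = 368; half = 184.
x-coordinate, sorted with cumulative weight:
  x=0 (Q, w=12) cum 12
  x=0 (V, w=15) cum 27
  x=3 (R, w=150) cum 177
  x=7 (P, w=30) cum 207  ← median
  x=8 (S, w=60) cum 267
  x=8 (T, w=90) cum 357
  x=10 (U, w=11) cum 368
⇒ x* = 7
y-coordinate, sorted with cumulative weight:
  y=0 (P, w=30) cum 30
  y=0 (Q, w=12) cum 42
  y=0 (R, w=150) cum 192  ← median
  y=3 (V, w=15) cum 207
  y=4 (U, w=11) cum 218
  y=6 (S, w=60) cum 278
  y=7 (T, w=90) cum 368
⇒ y* = 0

(7, 0)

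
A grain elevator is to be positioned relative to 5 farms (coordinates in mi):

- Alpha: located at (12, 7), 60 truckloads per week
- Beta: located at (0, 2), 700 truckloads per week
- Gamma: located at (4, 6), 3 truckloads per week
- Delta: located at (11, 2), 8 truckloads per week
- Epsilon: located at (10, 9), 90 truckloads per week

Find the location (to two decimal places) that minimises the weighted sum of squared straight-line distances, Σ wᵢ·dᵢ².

The minimiser of Σwᵢ‖p−pᵢ‖² is the weighted centroid p* = (Σwᵢpᵢ)/(Σwᵢ).
Σwᵢ = 861.
Σwᵢxᵢ = 60·12 + 700·0 + 3·4 + 8·11 + 90·10 = 1720.
Σwᵢyᵢ = 60·7 + 700·2 + 3·6 + 8·2 + 90·9 = 2664.
x* = 1720/861 = 2.00, y* = 2664/861 = 3.09.

(2.00, 3.09)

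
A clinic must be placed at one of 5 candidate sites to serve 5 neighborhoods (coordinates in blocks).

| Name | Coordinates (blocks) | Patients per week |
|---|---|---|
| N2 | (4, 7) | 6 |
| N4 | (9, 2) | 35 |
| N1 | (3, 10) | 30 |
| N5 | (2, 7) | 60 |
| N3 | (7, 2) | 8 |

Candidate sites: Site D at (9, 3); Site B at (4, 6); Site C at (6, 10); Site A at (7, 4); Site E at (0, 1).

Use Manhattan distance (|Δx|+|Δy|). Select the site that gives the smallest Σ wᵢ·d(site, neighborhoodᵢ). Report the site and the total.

Total weighted distance at each candidate:
  Site D (9, 3): total = 1163
  Site B (4, 6): total = 707
  Site C (6, 10): total = 997
  Site A (7, 4): total = 972
  Site E (0, 1): total = 1314
Minimum is at Site B with total 707 blocks.

Site B, total 707 blocks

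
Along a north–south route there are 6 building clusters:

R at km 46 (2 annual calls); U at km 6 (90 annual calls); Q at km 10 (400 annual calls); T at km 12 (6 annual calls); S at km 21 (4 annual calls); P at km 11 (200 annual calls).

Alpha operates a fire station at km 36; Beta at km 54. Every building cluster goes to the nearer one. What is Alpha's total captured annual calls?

700

The indifferent point is the midpoint (36+54)/2 = 45; building clusters left of it (closer to Alpha at 36) go to Alpha, those right go to Beta.
  U at 6 (w=90) → Alpha
  Q at 10 (w=400) → Alpha
  P at 11 (w=200) → Alpha
  T at 12 (w=6) → Alpha
  S at 21 (w=4) → Alpha
  R at 46 (w=2) → Beta
Alpha captures 700; Beta captures 2.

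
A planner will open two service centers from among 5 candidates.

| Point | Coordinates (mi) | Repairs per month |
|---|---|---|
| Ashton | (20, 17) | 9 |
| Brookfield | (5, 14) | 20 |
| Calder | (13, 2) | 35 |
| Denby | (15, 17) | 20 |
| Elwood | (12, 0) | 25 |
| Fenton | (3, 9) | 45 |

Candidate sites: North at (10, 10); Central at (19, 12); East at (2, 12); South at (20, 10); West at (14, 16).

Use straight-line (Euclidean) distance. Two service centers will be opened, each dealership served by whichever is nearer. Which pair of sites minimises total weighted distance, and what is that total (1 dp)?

Evaluate every pair (each demand assigned to the nearer of the two):
  {North, East}: total = 1050.3
  {North, West}: total = 1083.3
  {East, South}: total = 1141.7
  {Central, East}: total = 1143.8
  {North, Central}: total = 1174.2
  {East, West}: total = 1179.2
  {North, South}: total = 1235.3
  {South, West}: total = 1546.4
  {Central, West}: total = 1600.8
  {Central, South}: total = 1881.6
Best pair: {North, East} with total 1050.3.

{North, East}, total 1050.3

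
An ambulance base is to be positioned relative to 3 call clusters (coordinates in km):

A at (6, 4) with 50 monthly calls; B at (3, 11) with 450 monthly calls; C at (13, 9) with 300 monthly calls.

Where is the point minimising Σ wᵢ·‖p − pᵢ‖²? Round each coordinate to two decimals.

(6.94, 9.81)

The minimiser of Σwᵢ‖p−pᵢ‖² is the weighted centroid p* = (Σwᵢpᵢ)/(Σwᵢ).
Σwᵢ = 800.
Σwᵢxᵢ = 50·6 + 450·3 + 300·13 = 5550.
Σwᵢyᵢ = 50·4 + 450·11 + 300·9 = 7850.
x* = 5550/800 = 6.94, y* = 7850/800 = 9.81.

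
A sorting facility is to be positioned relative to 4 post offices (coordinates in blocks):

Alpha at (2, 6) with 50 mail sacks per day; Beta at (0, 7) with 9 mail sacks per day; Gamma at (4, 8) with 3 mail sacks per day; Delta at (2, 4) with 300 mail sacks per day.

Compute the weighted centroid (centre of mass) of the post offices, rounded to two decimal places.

(1.97, 4.38)

The minimiser of Σwᵢ‖p−pᵢ‖² is the weighted centroid p* = (Σwᵢpᵢ)/(Σwᵢ).
Σwᵢ = 362.
Σwᵢxᵢ = 50·2 + 9·0 + 3·4 + 300·2 = 712.
Σwᵢyᵢ = 50·6 + 9·7 + 3·8 + 300·4 = 1587.
x* = 712/362 = 1.97, y* = 1587/362 = 4.38.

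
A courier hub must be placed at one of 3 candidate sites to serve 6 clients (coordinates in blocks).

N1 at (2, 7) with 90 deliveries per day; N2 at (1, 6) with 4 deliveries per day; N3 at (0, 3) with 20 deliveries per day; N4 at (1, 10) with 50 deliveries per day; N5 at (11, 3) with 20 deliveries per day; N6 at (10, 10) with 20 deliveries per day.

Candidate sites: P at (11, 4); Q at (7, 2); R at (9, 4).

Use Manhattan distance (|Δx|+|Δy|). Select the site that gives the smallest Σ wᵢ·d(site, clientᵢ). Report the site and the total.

R, total 2040 blocks

Total weighted distance at each candidate:
  P (11, 4): total = 2328
  Q (7, 2): total = 2120
  R (9, 4): total = 2040
Minimum is at R with total 2040 blocks.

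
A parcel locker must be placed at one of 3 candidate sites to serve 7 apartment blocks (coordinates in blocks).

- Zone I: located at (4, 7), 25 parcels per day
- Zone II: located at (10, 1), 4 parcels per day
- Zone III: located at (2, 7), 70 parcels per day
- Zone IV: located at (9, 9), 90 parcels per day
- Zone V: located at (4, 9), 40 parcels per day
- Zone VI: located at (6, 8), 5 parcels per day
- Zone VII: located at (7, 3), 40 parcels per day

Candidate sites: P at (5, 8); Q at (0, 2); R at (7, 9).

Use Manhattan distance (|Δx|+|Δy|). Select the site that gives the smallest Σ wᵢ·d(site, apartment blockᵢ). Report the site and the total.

Total weighted distance at each candidate:
  P (5, 8): total = 1193
  Q (0, 2): total = 3019
  R (7, 9): total = 1209
Minimum is at P with total 1193 blocks.

P, total 1193 blocks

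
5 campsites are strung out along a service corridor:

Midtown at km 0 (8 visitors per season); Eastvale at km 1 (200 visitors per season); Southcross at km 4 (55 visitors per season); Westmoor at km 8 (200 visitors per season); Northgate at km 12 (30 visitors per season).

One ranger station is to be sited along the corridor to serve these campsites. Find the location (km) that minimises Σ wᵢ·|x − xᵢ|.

x = 4

For a sum of weighted absolute distances on a line, the optimum is the weighted median (not the mean). Total weight W = 493; half-weight = 246.5.
Sort by position and accumulate weight:
  km 0 (Midtown, w=8) → cum 8
  km 1 (Eastvale, w=200) → cum 208
  km 4 (Southcross, w=55) → cum 263  ≥ 246.5 → median here
  km 8 (Westmoor, w=200) → cum 463
  km 12 (Northgate, w=30) → cum 493
Optimal location: km 4.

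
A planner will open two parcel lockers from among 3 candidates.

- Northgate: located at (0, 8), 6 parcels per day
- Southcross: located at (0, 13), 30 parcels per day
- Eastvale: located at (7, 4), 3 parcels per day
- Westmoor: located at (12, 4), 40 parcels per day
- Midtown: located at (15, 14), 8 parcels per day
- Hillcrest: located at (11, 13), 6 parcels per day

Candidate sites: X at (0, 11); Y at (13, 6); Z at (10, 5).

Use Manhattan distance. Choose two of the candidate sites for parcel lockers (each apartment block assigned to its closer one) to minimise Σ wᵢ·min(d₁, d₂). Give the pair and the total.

{X, Y}, total 356

Evaluate every pair (each demand assigned to the nearer of the two):
  {X, Y}: total = 356
  {X, Z}: total = 376
  {Y, Z}: total = 884
Best pair: {X, Y} with total 356.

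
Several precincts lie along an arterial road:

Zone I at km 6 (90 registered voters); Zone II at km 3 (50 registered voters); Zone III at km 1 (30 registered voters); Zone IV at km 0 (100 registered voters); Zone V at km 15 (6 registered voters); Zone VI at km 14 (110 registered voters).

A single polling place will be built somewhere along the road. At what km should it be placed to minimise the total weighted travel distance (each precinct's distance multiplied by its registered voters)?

x = 6

For a sum of weighted absolute distances on a line, the optimum is the weighted median (not the mean). Total weight W = 386; half-weight = 193.
Sort by position and accumulate weight:
  km 0 (Zone IV, w=100) → cum 100
  km 1 (Zone III, w=30) → cum 130
  km 3 (Zone II, w=50) → cum 180
  km 6 (Zone I, w=90) → cum 270  ≥ 193 → median here
  km 14 (Zone VI, w=110) → cum 380
  km 15 (Zone V, w=6) → cum 386
Optimal location: km 6.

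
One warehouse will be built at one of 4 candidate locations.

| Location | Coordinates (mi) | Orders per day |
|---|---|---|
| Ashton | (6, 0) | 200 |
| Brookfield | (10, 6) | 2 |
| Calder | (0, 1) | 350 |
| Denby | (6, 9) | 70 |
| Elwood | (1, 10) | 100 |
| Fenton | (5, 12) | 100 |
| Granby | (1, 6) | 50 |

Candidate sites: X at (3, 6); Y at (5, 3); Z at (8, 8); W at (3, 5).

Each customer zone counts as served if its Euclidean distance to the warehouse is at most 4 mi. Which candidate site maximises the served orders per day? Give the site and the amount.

Coverage radius r = 4 mi; a point is covered iff (Δx)²+(Δy)² ≤ 4² = 16.
  X (3, 6): covers {Granby} → 50
  Y (5, 3): covers {Ashton} → 200
  Z (8, 8): covers {Brookfield, Denby} → 72
  W (3, 5): covers {Granby} → 50
Maximum coverage at Y: 200 orders per day.

Y, covering 200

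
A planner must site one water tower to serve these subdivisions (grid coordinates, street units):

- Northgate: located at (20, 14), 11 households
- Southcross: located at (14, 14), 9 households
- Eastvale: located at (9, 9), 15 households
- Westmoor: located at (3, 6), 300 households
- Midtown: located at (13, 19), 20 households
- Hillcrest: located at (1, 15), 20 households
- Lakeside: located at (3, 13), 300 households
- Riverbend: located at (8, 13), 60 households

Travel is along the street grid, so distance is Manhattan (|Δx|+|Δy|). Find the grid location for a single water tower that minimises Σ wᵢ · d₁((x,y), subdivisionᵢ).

Manhattan distance separates: Σwᵢ(|x−xᵢ|+|y−yᵢ|) = Σwᵢ|x−xᵢ| + Σwᵢ|y−yᵢ|, so x and y are optimised independently as 1-D weighted medians.
Total weight W = 735; half = 367.5.
x-coordinate, sorted with cumulative weight:
  x=1 (Hillcrest, w=20) cum 20
  x=3 (Westmoor, w=300) cum 320
  x=3 (Lakeside, w=300) cum 620  ← median
  x=8 (Riverbend, w=60) cum 680
  x=9 (Eastvale, w=15) cum 695
  x=13 (Midtown, w=20) cum 715
  x=14 (Southcross, w=9) cum 724
  x=20 (Northgate, w=11) cum 735
⇒ x* = 3
y-coordinate, sorted with cumulative weight:
  y=6 (Westmoor, w=300) cum 300
  y=9 (Eastvale, w=15) cum 315
  y=13 (Lakeside, w=300) cum 615  ← median
  y=13 (Riverbend, w=60) cum 675
  y=14 (Northgate, w=11) cum 686
  y=14 (Southcross, w=9) cum 695
  y=15 (Hillcrest, w=20) cum 715
  y=19 (Midtown, w=20) cum 735
⇒ y* = 13

(3, 13)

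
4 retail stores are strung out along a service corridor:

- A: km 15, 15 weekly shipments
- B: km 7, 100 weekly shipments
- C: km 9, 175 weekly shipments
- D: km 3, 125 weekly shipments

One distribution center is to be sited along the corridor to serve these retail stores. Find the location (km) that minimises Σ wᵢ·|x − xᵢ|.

x = 7

For a sum of weighted absolute distances on a line, the optimum is the weighted median (not the mean). Total weight W = 415; half-weight = 207.5.
Sort by position and accumulate weight:
  km 3 (D, w=125) → cum 125
  km 7 (B, w=100) → cum 225  ≥ 207.5 → median here
  km 9 (C, w=175) → cum 400
  km 15 (A, w=15) → cum 415
Optimal location: km 7.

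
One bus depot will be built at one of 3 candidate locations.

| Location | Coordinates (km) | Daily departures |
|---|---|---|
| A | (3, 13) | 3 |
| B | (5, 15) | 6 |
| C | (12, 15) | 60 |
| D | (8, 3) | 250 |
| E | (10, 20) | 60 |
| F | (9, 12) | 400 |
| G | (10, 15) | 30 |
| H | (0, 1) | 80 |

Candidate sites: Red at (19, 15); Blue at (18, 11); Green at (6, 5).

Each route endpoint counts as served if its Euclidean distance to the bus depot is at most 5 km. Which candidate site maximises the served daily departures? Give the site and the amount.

Green, covering 250

Coverage radius r = 5 km; a point is covered iff (Δx)²+(Δy)² ≤ 5² = 25.
  Red (19, 15): covers {none} → 0
  Blue (18, 11): covers {none} → 0
  Green (6, 5): covers {D} → 250
Maximum coverage at Green: 250 daily departures.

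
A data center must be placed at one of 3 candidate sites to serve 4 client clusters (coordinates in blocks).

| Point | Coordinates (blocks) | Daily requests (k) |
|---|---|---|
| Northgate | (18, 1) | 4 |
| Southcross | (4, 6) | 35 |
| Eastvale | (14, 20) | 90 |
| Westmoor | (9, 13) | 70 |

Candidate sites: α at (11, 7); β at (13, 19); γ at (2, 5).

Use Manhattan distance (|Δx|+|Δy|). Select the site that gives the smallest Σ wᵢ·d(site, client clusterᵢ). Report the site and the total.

Total weighted distance at each candidate:
  α (11, 7): total = 2332
  β (13, 19): total = 1742
  γ (2, 5): total = 3665
Minimum is at β with total 1742 blocks.

β, total 1742 blocks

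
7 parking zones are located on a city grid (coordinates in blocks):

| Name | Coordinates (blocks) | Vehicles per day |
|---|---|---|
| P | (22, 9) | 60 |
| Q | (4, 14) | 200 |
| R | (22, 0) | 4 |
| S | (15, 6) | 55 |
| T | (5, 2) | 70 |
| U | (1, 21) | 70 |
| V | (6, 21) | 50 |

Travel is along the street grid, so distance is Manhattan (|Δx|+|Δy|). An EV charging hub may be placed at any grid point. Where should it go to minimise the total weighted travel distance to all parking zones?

(4, 14)

Manhattan distance separates: Σwᵢ(|x−xᵢ|+|y−yᵢ|) = Σwᵢ|x−xᵢ| + Σwᵢ|y−yᵢ|, so x and y are optimised independently as 1-D weighted medians.
Total weight W = 509; half = 254.5.
x-coordinate, sorted with cumulative weight:
  x=1 (U, w=70) cum 70
  x=4 (Q, w=200) cum 270  ← median
  x=5 (T, w=70) cum 340
  x=6 (V, w=50) cum 390
  x=15 (S, w=55) cum 445
  x=22 (P, w=60) cum 505
  x=22 (R, w=4) cum 509
⇒ x* = 4
y-coordinate, sorted with cumulative weight:
  y=0 (R, w=4) cum 4
  y=2 (T, w=70) cum 74
  y=6 (S, w=55) cum 129
  y=9 (P, w=60) cum 189
  y=14 (Q, w=200) cum 389  ← median
  y=21 (U, w=70) cum 459
  y=21 (V, w=50) cum 509
⇒ y* = 14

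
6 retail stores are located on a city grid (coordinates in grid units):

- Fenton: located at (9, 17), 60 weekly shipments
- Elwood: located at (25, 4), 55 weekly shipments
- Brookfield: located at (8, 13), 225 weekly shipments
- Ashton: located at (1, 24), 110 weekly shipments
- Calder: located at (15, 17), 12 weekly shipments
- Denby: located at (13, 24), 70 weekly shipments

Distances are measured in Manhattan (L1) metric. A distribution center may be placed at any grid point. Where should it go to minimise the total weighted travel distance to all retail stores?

(8, 13)

Manhattan distance separates: Σwᵢ(|x−xᵢ|+|y−yᵢ|) = Σwᵢ|x−xᵢ| + Σwᵢ|y−yᵢ|, so x and y are optimised independently as 1-D weighted medians.
Total weight W = 532; half = 266.
x-coordinate, sorted with cumulative weight:
  x=1 (Ashton, w=110) cum 110
  x=8 (Brookfield, w=225) cum 335  ← median
  x=9 (Fenton, w=60) cum 395
  x=13 (Denby, w=70) cum 465
  x=15 (Calder, w=12) cum 477
  x=25 (Elwood, w=55) cum 532
⇒ x* = 8
y-coordinate, sorted with cumulative weight:
  y=4 (Elwood, w=55) cum 55
  y=13 (Brookfield, w=225) cum 280  ← median
  y=17 (Fenton, w=60) cum 340
  y=17 (Calder, w=12) cum 352
  y=24 (Ashton, w=110) cum 462
  y=24 (Denby, w=70) cum 532
⇒ y* = 13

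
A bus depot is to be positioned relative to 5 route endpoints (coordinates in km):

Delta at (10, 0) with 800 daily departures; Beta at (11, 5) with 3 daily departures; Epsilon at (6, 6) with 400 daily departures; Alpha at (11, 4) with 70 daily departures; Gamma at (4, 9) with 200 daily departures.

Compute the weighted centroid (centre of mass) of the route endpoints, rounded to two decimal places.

(8.15, 3.05)

The minimiser of Σwᵢ‖p−pᵢ‖² is the weighted centroid p* = (Σwᵢpᵢ)/(Σwᵢ).
Σwᵢ = 1473.
Σwᵢxᵢ = 800·10 + 3·11 + 400·6 + 70·11 + 200·4 = 12003.
Σwᵢyᵢ = 800·0 + 3·5 + 400·6 + 70·4 + 200·9 = 4495.
x* = 12003/1473 = 8.15, y* = 4495/1473 = 3.05.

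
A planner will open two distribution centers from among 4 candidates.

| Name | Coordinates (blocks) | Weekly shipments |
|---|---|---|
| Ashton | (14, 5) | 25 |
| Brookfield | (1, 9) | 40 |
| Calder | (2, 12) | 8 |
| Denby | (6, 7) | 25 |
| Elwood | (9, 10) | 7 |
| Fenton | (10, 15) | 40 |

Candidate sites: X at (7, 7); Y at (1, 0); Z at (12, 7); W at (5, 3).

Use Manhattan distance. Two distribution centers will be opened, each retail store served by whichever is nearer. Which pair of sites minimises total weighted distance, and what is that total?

Evaluate every pair (each demand assigned to the nearer of the two):
  {X, Z}: total = 960
  {X, Y}: total = 1125
  {X, W}: total = 1125
  {Y, Z}: total = 1156
  {Z, W}: total = 1163
  {Y, W}: total = 1613
Best pair: {X, Z} with total 960.

{X, Z}, total 960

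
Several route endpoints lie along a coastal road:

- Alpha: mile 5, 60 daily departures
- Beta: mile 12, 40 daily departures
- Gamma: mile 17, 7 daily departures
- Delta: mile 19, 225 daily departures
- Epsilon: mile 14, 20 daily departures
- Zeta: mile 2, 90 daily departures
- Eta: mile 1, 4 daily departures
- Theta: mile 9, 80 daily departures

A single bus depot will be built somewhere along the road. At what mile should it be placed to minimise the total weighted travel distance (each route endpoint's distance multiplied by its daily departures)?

x = 12

For a sum of weighted absolute distances on a line, the optimum is the weighted median (not the mean). Total weight W = 526; half-weight = 263.
Sort by position and accumulate weight:
  mile 1 (Eta, w=4) → cum 4
  mile 2 (Zeta, w=90) → cum 94
  mile 5 (Alpha, w=60) → cum 154
  mile 9 (Theta, w=80) → cum 234
  mile 12 (Beta, w=40) → cum 274  ≥ 263 → median here
  mile 14 (Epsilon, w=20) → cum 294
  mile 17 (Gamma, w=7) → cum 301
  mile 19 (Delta, w=225) → cum 526
Optimal location: mile 12.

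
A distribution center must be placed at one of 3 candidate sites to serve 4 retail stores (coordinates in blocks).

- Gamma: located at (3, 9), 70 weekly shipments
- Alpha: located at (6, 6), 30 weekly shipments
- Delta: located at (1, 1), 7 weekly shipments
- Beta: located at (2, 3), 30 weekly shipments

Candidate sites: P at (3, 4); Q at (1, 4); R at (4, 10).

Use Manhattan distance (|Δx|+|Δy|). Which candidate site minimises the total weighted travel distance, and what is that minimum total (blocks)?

P, total 595 blocks

Total weighted distance at each candidate:
  P (3, 4): total = 595
  Q (1, 4): total = 781
  R (4, 10): total = 674
Minimum is at P with total 595 blocks.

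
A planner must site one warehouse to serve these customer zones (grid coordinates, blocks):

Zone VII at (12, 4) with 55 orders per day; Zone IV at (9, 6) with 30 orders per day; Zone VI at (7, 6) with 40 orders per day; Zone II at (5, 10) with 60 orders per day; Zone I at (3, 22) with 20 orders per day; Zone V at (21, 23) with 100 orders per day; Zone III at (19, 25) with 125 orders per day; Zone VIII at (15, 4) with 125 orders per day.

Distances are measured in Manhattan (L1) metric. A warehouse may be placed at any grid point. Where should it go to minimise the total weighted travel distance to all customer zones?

Manhattan distance separates: Σwᵢ(|x−xᵢ|+|y−yᵢ|) = Σwᵢ|x−xᵢ| + Σwᵢ|y−yᵢ|, so x and y are optimised independently as 1-D weighted medians.
Total weight W = 555; half = 277.5.
x-coordinate, sorted with cumulative weight:
  x=3 (Zone I, w=20) cum 20
  x=5 (Zone II, w=60) cum 80
  x=7 (Zone VI, w=40) cum 120
  x=9 (Zone IV, w=30) cum 150
  x=12 (Zone VII, w=55) cum 205
  x=15 (Zone VIII, w=125) cum 330  ← median
  x=19 (Zone III, w=125) cum 455
  x=21 (Zone V, w=100) cum 555
⇒ x* = 15
y-coordinate, sorted with cumulative weight:
  y=4 (Zone VII, w=55) cum 55
  y=4 (Zone VIII, w=125) cum 180
  y=6 (Zone IV, w=30) cum 210
  y=6 (Zone VI, w=40) cum 250
  y=10 (Zone II, w=60) cum 310  ← median
  y=22 (Zone I, w=20) cum 330
  y=23 (Zone V, w=100) cum 430
  y=25 (Zone III, w=125) cum 555
⇒ y* = 10

(15, 10)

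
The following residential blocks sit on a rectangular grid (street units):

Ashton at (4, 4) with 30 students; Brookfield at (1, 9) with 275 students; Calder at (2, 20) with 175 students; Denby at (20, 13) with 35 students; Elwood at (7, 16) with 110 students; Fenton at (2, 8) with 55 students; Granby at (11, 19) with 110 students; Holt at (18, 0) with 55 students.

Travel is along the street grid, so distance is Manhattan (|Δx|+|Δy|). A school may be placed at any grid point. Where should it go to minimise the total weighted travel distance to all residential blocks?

Manhattan distance separates: Σwᵢ(|x−xᵢ|+|y−yᵢ|) = Σwᵢ|x−xᵢ| + Σwᵢ|y−yᵢ|, so x and y are optimised independently as 1-D weighted medians.
Total weight W = 845; half = 422.5.
x-coordinate, sorted with cumulative weight:
  x=1 (Brookfield, w=275) cum 275
  x=2 (Calder, w=175) cum 450  ← median
  x=2 (Fenton, w=55) cum 505
  x=4 (Ashton, w=30) cum 535
  x=7 (Elwood, w=110) cum 645
  x=11 (Granby, w=110) cum 755
  x=18 (Holt, w=55) cum 810
  x=20 (Denby, w=35) cum 845
⇒ x* = 2
y-coordinate, sorted with cumulative weight:
  y=0 (Holt, w=55) cum 55
  y=4 (Ashton, w=30) cum 85
  y=8 (Fenton, w=55) cum 140
  y=9 (Brookfield, w=275) cum 415
  y=13 (Denby, w=35) cum 450  ← median
  y=16 (Elwood, w=110) cum 560
  y=19 (Granby, w=110) cum 670
  y=20 (Calder, w=175) cum 845
⇒ y* = 13

(2, 13)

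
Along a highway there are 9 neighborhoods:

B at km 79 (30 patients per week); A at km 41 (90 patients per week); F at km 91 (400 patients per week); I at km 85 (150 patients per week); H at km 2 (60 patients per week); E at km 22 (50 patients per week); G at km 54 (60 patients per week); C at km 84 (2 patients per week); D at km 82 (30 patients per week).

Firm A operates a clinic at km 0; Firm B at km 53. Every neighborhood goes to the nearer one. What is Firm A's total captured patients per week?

110

The indifferent point is the midpoint (0+53)/2 = 26.5; neighborhoods left of it (closer to Firm A at 0) go to Firm A, those right go to Firm B.
  H at 2 (w=60) → Firm A
  E at 22 (w=50) → Firm A
  A at 41 (w=90) → Firm B
  G at 54 (w=60) → Firm B
  B at 79 (w=30) → Firm B
  D at 82 (w=30) → Firm B
  C at 84 (w=2) → Firm B
  I at 85 (w=150) → Firm B
  F at 91 (w=400) → Firm B
Firm A captures 110; Firm B captures 762.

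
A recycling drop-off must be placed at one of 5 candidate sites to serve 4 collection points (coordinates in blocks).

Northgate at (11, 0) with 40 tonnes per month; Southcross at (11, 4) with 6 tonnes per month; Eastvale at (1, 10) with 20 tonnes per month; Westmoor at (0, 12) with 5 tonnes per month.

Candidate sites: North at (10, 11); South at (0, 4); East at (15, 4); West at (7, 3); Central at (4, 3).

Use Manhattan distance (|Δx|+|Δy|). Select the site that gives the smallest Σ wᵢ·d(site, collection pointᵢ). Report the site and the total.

West, total 650 blocks

Total weighted distance at each candidate:
  North (10, 11): total = 783
  South (0, 4): total = 846
  East (15, 4): total = 859
  West (7, 3): total = 650
  Central (4, 3): total = 713
Minimum is at West with total 650 blocks.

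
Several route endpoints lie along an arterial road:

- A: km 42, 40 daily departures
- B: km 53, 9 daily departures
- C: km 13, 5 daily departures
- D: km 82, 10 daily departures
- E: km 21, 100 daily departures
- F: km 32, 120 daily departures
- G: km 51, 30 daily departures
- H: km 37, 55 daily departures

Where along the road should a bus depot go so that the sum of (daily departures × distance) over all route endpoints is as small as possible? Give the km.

For a sum of weighted absolute distances on a line, the optimum is the weighted median (not the mean). Total weight W = 369; half-weight = 184.5.
Sort by position and accumulate weight:
  km 13 (C, w=5) → cum 5
  km 21 (E, w=100) → cum 105
  km 32 (F, w=120) → cum 225  ≥ 184.5 → median here
  km 37 (H, w=55) → cum 280
  km 42 (A, w=40) → cum 320
  km 51 (G, w=30) → cum 350
  km 53 (B, w=9) → cum 359
  km 82 (D, w=10) → cum 369
Optimal location: km 32.

x = 32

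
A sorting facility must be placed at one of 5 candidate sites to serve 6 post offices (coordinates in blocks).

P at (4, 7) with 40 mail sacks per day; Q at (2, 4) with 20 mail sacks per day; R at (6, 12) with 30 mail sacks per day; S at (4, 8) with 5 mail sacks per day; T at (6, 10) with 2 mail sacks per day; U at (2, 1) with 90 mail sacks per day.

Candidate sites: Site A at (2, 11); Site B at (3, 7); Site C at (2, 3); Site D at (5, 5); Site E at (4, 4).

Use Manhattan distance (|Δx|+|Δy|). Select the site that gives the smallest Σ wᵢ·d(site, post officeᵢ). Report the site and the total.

Site C, total 887 blocks

Total weighted distance at each candidate:
  Site A (2, 11): total = 1465
  Site B (3, 7): total = 1012
  Site C (2, 3): total = 887
  Site D (5, 5): total = 1102
  Site E (4, 4): total = 946
Minimum is at Site C with total 887 blocks.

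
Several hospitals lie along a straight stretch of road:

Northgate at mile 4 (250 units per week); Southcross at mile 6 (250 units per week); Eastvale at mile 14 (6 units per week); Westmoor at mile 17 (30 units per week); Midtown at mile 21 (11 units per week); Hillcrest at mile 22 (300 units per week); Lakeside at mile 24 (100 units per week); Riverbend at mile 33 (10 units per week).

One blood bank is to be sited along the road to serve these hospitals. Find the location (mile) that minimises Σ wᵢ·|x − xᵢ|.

x = 6

For a sum of weighted absolute distances on a line, the optimum is the weighted median (not the mean). Total weight W = 957; half-weight = 478.5.
Sort by position and accumulate weight:
  mile 4 (Northgate, w=250) → cum 250
  mile 6 (Southcross, w=250) → cum 500  ≥ 478.5 → median here
  mile 14 (Eastvale, w=6) → cum 506
  mile 17 (Westmoor, w=30) → cum 536
  mile 21 (Midtown, w=11) → cum 547
  mile 22 (Hillcrest, w=300) → cum 847
  mile 24 (Lakeside, w=100) → cum 947
  mile 33 (Riverbend, w=10) → cum 957
Optimal location: mile 6.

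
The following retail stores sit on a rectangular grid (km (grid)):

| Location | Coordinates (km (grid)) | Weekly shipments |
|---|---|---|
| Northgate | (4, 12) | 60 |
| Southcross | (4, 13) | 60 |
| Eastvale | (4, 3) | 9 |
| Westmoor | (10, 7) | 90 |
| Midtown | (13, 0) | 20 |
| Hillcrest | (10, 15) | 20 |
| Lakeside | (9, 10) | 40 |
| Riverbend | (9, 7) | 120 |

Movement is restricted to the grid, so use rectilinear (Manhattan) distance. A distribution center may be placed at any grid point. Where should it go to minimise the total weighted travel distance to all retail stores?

Manhattan distance separates: Σwᵢ(|x−xᵢ|+|y−yᵢ|) = Σwᵢ|x−xᵢ| + Σwᵢ|y−yᵢ|, so x and y are optimised independently as 1-D weighted medians.
Total weight W = 419; half = 209.5.
x-coordinate, sorted with cumulative weight:
  x=4 (Northgate, w=60) cum 60
  x=4 (Southcross, w=60) cum 120
  x=4 (Eastvale, w=9) cum 129
  x=9 (Lakeside, w=40) cum 169
  x=9 (Riverbend, w=120) cum 289  ← median
  x=10 (Westmoor, w=90) cum 379
  x=10 (Hillcrest, w=20) cum 399
  x=13 (Midtown, w=20) cum 419
⇒ x* = 9
y-coordinate, sorted with cumulative weight:
  y=0 (Midtown, w=20) cum 20
  y=3 (Eastvale, w=9) cum 29
  y=7 (Westmoor, w=90) cum 119
  y=7 (Riverbend, w=120) cum 239  ← median
  y=10 (Lakeside, w=40) cum 279
  y=12 (Northgate, w=60) cum 339
  y=13 (Southcross, w=60) cum 399
  y=15 (Hillcrest, w=20) cum 419
⇒ y* = 7

(9, 7)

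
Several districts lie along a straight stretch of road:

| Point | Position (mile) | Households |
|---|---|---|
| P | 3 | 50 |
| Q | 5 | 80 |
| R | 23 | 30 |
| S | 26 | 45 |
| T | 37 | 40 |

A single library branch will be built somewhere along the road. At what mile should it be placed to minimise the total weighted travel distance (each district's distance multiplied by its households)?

x = 5

For a sum of weighted absolute distances on a line, the optimum is the weighted median (not the mean). Total weight W = 245; half-weight = 122.5.
Sort by position and accumulate weight:
  mile 3 (P, w=50) → cum 50
  mile 5 (Q, w=80) → cum 130  ≥ 122.5 → median here
  mile 23 (R, w=30) → cum 160
  mile 26 (S, w=45) → cum 205
  mile 37 (T, w=40) → cum 245
Optimal location: mile 5.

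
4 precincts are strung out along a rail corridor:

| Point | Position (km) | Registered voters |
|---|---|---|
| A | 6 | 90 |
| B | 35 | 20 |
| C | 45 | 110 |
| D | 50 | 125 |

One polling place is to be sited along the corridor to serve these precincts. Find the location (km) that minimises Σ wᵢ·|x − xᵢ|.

x = 45

For a sum of weighted absolute distances on a line, the optimum is the weighted median (not the mean). Total weight W = 345; half-weight = 172.5.
Sort by position and accumulate weight:
  km 6 (A, w=90) → cum 90
  km 35 (B, w=20) → cum 110
  km 45 (C, w=110) → cum 220  ≥ 172.5 → median here
  km 50 (D, w=125) → cum 345
Optimal location: km 45.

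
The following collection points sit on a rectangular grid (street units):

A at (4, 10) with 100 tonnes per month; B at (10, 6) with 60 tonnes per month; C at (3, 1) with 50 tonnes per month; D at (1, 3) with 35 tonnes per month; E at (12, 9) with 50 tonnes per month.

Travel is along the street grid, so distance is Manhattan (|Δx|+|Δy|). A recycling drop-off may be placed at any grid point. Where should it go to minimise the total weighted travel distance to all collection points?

(4, 9)

Manhattan distance separates: Σwᵢ(|x−xᵢ|+|y−yᵢ|) = Σwᵢ|x−xᵢ| + Σwᵢ|y−yᵢ|, so x and y are optimised independently as 1-D weighted medians.
Total weight W = 295; half = 147.5.
x-coordinate, sorted with cumulative weight:
  x=1 (D, w=35) cum 35
  x=3 (C, w=50) cum 85
  x=4 (A, w=100) cum 185  ← median
  x=10 (B, w=60) cum 245
  x=12 (E, w=50) cum 295
⇒ x* = 4
y-coordinate, sorted with cumulative weight:
  y=1 (C, w=50) cum 50
  y=3 (D, w=35) cum 85
  y=6 (B, w=60) cum 145
  y=9 (E, w=50) cum 195  ← median
  y=10 (A, w=100) cum 295
⇒ y* = 9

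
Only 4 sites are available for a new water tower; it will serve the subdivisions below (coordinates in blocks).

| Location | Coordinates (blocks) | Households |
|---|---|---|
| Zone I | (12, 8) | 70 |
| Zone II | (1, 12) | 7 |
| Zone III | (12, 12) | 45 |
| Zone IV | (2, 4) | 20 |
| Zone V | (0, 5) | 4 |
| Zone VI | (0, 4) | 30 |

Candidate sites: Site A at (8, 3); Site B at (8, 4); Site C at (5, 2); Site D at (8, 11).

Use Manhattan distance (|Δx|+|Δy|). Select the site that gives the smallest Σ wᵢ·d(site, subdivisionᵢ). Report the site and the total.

Site D, total 1537 blocks

Total weighted distance at each candidate:
  Site A (8, 3): total = 1777
  Site B (8, 4): total = 1601
  Site C (5, 2): total = 2115
  Site D (8, 11): total = 1537
Minimum is at Site D with total 1537 blocks.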